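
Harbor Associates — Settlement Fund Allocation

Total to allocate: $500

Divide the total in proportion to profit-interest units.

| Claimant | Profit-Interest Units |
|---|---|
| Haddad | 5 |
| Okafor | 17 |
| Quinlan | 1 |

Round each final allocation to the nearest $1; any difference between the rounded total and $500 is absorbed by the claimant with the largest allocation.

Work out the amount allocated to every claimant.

Haddad: $109 | Okafor: $369 | Quinlan: $22

Profit-interest units total: 23.
Raw shares: Haddad 5/23 × $500 = 108.70; Okafor 17/23 × $500 = 369.57; Quinlan 1/23 × $500 = 21.74.
After rounding ($1): Haddad $109; Okafor $370; Quinlan $22. Sum = $501.
Difference $500 − $501 = −$1 applied to largest allocation (Okafor): Okafor becomes $369.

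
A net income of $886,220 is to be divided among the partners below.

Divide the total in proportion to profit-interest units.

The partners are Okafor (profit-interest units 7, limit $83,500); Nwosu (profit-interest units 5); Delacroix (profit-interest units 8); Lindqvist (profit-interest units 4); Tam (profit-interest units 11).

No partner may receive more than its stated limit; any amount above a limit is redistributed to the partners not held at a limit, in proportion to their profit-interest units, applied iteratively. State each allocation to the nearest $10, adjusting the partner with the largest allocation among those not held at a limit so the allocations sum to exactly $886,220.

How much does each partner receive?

Okafor: $83,500 · Nwosu: $143,340 · Delacroix: $229,350 · Lindqvist: $114,670 · Tam: $315,360

Sum of profit-interest units: 35.
Unconstrained shares: Okafor 177,244.00; Nwosu 126,602.86; Delacroix 202,564.57; Lindqvist 101,282.29; Tam 278,526.29.
Held at cap: Okafor ($83,500); balance $802,720 reallocated over remaining profit-interest units 28.
Redistributed shares: Nwosu 143,342.86 → $143,340; Delacroix 229,348.57 → $229,350; Lindqvist 114,674.29 → $114,670; Tam 315,354.29 → $315,350.
Rounding difference +$10 applied to Tam → $315,360.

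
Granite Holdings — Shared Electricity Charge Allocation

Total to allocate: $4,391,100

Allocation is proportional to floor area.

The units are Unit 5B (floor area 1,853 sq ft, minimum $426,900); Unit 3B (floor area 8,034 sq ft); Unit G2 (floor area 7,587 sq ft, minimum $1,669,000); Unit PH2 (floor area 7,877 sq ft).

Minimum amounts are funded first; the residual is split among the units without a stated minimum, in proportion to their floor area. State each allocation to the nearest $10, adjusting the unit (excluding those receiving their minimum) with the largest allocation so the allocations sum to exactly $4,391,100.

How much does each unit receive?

Unit 5B: $426,900 · Unit 3B: $1,158,920 · Unit G2: $1,669,000 · Unit PH2: $1,136,280

Minimums first: Unit 5B $426,900; Unit G2 $1,669,000. Residual $2,295,200.
Residual split over remaining floor area 15,911: Unit 3B 1,158,923.81 → $1,158,920; Unit PH2 1,136,276.19 → $1,136,280.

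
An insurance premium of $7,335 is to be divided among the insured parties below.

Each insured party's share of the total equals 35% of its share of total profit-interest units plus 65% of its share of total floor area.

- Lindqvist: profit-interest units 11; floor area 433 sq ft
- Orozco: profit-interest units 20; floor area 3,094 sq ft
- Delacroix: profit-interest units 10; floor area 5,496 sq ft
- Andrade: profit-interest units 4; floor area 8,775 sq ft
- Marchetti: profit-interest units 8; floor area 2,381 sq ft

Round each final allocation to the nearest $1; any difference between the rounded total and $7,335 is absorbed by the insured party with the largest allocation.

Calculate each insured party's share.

Totals — profit-interest units 53, floor area 20,179.
Composite weights (35% profit-interest units + 65% floor area): Lindqvist 0.0866; Orozco 0.2317; Delacroix 0.2431; Andrade 0.3091; Marchetti 0.1295.
Proportional shares: Lindqvist 635.13; Orozco 1,699.80; Delacroix 1,782.94; Andrade 2,267.05; Marchetti 950.08.
Rounded to nearest $1: Lindqvist $635; Orozco $1,700; Delacroix $1,783; Andrade $2,267; Marchetti $950. Sum = $7,335.
Sum already equals the total — no adjustment.

Lindqvist: $635 · Orozco: $1,700 · Delacroix: $1,783 · Andrade: $2,267 · Marchetti: $950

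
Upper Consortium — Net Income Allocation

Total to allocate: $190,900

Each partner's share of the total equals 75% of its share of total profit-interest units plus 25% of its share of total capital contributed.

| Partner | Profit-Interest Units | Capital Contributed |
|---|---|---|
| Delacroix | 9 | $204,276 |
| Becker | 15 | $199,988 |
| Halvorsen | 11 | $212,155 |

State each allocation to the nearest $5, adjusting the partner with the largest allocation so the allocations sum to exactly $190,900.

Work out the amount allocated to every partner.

Profit-interest units total 35; capital contributed total 616,419.
Combined weights (75% profit-interest units + 25% capital contributed): Delacroix 0.2757; Becker 0.4025; Halvorsen 0.3218.
Proportional shares: Delacroix 52,632.09; Becker 76,844.38; Halvorsen 61,423.53.
Rounded to nearest $5: Delacroix $52,630; Becker $76,845; Halvorsen $61,425. Sum = $190,900.
Sum already equals the total — no adjustment.

Delacroix: $52,630 | Becker: $76,845 | Halvorsen: $61,425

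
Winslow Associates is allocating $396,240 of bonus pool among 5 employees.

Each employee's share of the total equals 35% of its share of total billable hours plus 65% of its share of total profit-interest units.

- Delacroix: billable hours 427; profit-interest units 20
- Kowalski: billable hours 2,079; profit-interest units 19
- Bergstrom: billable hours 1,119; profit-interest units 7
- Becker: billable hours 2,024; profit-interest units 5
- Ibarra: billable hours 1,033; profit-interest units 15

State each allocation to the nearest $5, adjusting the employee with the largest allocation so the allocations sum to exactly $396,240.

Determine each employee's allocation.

Billable hours total 6,682; profit-interest units total 66.
Combined weights (35% billable hours + 65% profit-interest units): Delacroix 0.2193; Kowalski 0.2960; Bergstrom 0.1276; Becker 0.1553; Ibarra 0.2018.
Pro-rata amounts: Delacroix 86,909.60; Kowalski 117,294.27; Bergstrom 50,541.24; Becker 61,519.66; Ibarra 79,975.23.
At nearest $5: Delacroix $86,910; Kowalski $117,295; Bergstrom $50,540; Becker $61,520; Ibarra $79,975. Sum = $396,240.
Rounded total matches; no reconciliation needed.

Delacroix: $86,910; Kowalski: $117,295; Bergstrom: $50,540; Becker: $61,520; Ibarra: $79,975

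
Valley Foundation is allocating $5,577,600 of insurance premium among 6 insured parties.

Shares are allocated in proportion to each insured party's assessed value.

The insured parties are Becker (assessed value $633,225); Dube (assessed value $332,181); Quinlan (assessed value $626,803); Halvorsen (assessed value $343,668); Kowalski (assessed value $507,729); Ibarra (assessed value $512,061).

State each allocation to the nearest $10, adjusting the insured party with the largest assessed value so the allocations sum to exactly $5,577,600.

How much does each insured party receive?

Becker: $1,194,960 · Dube: $626,850 · Quinlan: $1,182,830 · Halvorsen: $648,530 · Kowalski: $958,130 · Ibarra: $966,300

Assessed value total: 2,955,667.
Unrounded shares: Becker 633,225/2,955,667 × $5,577,600 = 1,194,950.50; Dube 332,181/2,955,667 × $5,577,600 = 626,854.36; Quinlan 626,803/2,955,667 × $5,577,600 = 1,182,831.63; Halvorsen 343,668/2,955,667 × $5,577,600 = 648,531.33; Kowalski 507,729/2,955,667 × $5,577,600 = 958,128.66; Ibarra 512,061/2,955,667 × $5,577,600 = 966,303.52.
Rounded to nearest $10: Becker $1,194,950; Dube $626,850; Quinlan $1,182,830; Halvorsen $648,530; Kowalski $958,130; Ibarra $966,300. Sum = $5,577,590.
Difference $5,577,600 − $5,577,590 = +$10 applied to largest assessed value (Becker): Becker becomes $1,194,960.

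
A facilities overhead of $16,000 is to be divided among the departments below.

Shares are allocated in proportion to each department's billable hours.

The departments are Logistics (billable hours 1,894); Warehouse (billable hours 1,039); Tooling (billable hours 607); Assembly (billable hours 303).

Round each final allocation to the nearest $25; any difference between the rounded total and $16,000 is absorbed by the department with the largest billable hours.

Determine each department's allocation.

Logistics: $7,900 | Warehouse: $4,325 | Tooling: $2,525 | Assembly: $1,250

Combined billable hours = 3,843.
Unrounded shares: Logistics 1,894/3,843 × $16,000 = 7,885.51; Warehouse 1,039/3,843 × $16,000 = 4,325.79; Tooling 607/3,843 × $16,000 = 2,527.19; Assembly 303/3,843 × $16,000 = 1,261.51.
At nearest $25: Logistics $7,875; Warehouse $4,325; Tooling $2,525; Assembly $1,250. Sum = $15,975.
Difference $16,000 − $15,975 = +$25 applied to largest billable hours (Logistics): Logistics becomes $7,900.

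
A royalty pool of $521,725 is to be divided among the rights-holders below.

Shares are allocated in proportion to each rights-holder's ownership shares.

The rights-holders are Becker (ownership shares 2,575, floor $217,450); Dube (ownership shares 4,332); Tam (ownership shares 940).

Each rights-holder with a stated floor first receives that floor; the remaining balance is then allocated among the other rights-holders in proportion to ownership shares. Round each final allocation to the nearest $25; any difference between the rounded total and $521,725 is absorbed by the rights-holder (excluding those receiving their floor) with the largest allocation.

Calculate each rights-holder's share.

Guaranteed amounts: Becker $217,450. Residual $304,275.
Residual split over remaining ownership shares 5,272: Dube 250,022.63 → $250,025; Tam 54,252.37 → $54,250.

Becker: $217,450 · Dube: $250,025 · Tam: $54,250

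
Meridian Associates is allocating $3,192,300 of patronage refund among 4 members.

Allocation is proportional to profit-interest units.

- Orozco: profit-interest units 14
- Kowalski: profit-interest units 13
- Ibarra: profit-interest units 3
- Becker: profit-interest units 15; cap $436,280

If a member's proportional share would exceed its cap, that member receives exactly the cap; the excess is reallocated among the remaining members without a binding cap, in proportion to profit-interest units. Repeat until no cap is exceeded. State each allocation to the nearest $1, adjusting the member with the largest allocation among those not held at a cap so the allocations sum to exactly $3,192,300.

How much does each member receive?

Profit-interest units total: 45.
Unconstrained shares: Orozco 993,160.00; Kowalski 922,220.00; Ibarra 212,820.00; Becker 1,064,100.00.
Capped: Becker ($436,280); remaining pool $2,756,020 reallocated over remaining profit-interest units 30.
Remaining shares: Orozco 1,286,142.67 → $1,286,143; Kowalski 1,194,275.33 → $1,194,275; Ibarra 275,602.00 → $275,602.

Orozco: $1,286,143; Kowalski: $1,194,275; Ibarra: $275,602; Becker: $436,280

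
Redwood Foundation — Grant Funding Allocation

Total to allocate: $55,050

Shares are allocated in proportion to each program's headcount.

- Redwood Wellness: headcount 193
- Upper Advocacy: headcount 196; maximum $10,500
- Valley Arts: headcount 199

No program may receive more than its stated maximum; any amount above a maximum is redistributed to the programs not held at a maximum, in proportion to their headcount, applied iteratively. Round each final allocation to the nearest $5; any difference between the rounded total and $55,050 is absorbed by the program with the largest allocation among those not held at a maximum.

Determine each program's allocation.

Redwood Wellness: $21,935 | Upper Advocacy: $10,500 | Valley Arts: $22,615

Total headcount = 588.
Pro-rata shares before constraints: Redwood Wellness 18,069.13; Upper Advocacy 18,350.00; Valley Arts 18,630.87.
Held at cap: Upper Advocacy ($10,500); residual $44,550 reallocated over remaining headcount 392.
Redistributed shares: Redwood Wellness 21,934.06 → $21,935; Valley Arts 22,615.94 → $22,615.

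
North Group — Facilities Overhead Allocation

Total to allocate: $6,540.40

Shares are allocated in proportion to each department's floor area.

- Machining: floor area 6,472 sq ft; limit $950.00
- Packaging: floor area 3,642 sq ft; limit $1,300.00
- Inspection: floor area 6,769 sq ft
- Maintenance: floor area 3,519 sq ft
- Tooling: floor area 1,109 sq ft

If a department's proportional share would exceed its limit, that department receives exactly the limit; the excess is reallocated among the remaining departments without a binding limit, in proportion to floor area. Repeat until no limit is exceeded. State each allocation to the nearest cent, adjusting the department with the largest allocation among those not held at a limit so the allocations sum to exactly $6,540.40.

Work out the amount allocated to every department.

Machining: $950.00; Packaging: $1,300.00; Inspection: $2,548.19; Maintenance: $1,324.73; Tooling: $417.48

Floor area total: 21,511.
Pro-rata shares before constraints: Machining 1,967.8057; Packaging 1,107.3468; Inspection 2,058.1083; Maintenance 1,069.9488; Tooling 337.1904.
Held at cap: Machining ($950.00); balance $5,590.40 reallocated over remaining floor area 15,039.
Held at cap: Packaging ($1,300.00); balance $4,290.40 reallocated over remaining floor area 11,397.
Shares after redistribution: Inspection 2,548.1897 → $2,548.19; Maintenance 1,324.7273 → $1,324.73; Tooling 417.4830 → $417.48.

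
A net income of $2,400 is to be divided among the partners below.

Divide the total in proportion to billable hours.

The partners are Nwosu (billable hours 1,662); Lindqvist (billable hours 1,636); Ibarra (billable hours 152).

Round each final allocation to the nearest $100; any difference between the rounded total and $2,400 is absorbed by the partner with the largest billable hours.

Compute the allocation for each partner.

Total billable hours = 1,662 + 1,636 + 152 = 3,450.
Raw shares: Nwosu 1,156.17; Lindqvist 1,138.09; Ibarra 105.74.
At nearest $100: Nwosu $1,200; Lindqvist $1,100; Ibarra $100. Sum = $2,400.
No rounding difference to absorb.

Nwosu: $1,200 · Lindqvist: $1,100 · Ibarra: $100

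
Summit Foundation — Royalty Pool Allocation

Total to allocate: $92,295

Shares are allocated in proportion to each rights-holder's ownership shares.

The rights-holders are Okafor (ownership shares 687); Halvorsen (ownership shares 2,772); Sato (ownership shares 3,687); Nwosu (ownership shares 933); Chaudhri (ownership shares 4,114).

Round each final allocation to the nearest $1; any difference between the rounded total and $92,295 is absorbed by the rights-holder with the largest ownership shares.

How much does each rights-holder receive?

Okafor: $5,200; Halvorsen: $20,983; Sato: $27,909; Nwosu: $7,062; Chaudhri: $31,141

Ownership shares total: 687 + 2,772 + 3,687 + 933 + 4,114 = 12,193.
Raw shares: Okafor 5,200.25; Halvorsen 20,982.67; Sato 27,908.77; Nwosu 7,062.35; Chaudhri 31,140.95.
After rounding ($1): Okafor $5,200; Halvorsen $20,983; Sato $27,909; Nwosu $7,062; Chaudhri $31,141. Sum = $92,295.
No rounding difference to absorb.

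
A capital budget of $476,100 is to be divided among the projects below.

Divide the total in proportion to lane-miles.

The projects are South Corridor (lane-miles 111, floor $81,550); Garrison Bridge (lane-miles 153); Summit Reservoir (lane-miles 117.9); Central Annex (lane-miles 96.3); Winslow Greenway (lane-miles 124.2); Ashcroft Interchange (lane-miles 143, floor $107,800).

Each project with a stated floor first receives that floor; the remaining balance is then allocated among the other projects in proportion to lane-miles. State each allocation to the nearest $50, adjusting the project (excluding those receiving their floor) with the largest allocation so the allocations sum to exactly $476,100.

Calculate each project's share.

Fund the minimums — South Corridor $81,550; Ashcroft Interchange $107,800. Residual $286,750.
Residual split over remaining lane-miles 491.4: Garrison Bridge 89,281.14 → $89,300; Summit Reservoir 68,798.99 → $68,800; Central Annex 56,194.60 → $56,200; Winslow Greenway 72,475.27 → $72,500.
Rounding difference −$50 applied to Garrison Bridge → $89,250.

South Corridor: $81,550; Garrison Bridge: $89,250; Summit Reservoir: $68,800; Central Annex: $56,200; Winslow Greenway: $72,500; Ashcroft Interchange: $107,800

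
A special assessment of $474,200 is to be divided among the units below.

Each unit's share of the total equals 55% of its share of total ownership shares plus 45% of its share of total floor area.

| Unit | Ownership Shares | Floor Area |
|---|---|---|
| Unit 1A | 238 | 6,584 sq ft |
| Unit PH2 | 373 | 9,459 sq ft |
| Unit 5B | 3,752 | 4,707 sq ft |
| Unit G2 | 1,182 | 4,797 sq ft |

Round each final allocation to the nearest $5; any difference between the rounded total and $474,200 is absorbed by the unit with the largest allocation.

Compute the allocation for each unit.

Ownership shares total 5,545; floor area total 25,547.
Composite weights (55% ownership shares + 45% floor area): Unit 1A 0.1396; Unit PH2 0.2036; Unit 5B 0.4551; Unit G2 0.2017.
Unrounded shares: Unit 1A 66,189.47; Unit PH2 96,553.63; Unit 5B 215,792.76; Unit G2 95,664.14.
After rounding ($5): Unit 1A $66,190; Unit PH2 $96,555; Unit 5B $215,795; Unit G2 $95,665. Sum = $474,205.
Difference $474,200 − $474,205 = −$5 applied to largest allocation (Unit 5B): Unit 5B becomes $215,790.

Unit 1A: $66,190; Unit PH2: $96,555; Unit 5B: $215,790; Unit G2: $95,665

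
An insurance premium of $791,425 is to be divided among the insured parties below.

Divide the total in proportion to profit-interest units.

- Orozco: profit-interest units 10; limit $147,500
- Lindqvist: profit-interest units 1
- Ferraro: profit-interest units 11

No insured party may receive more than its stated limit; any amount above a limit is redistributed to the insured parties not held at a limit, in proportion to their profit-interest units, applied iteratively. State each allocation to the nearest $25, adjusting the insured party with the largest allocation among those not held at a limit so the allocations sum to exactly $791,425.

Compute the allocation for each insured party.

Orozco: $147,500 · Lindqvist: $53,650 · Ferraro: $590,275

Sum of profit-interest units: 22.
Unconstrained shares: Orozco 359,738.64; Lindqvist 35,973.86; Ferraro 395,712.50.
Capped: Orozco ($147,500); residual $643,925 reallocated over remaining profit-interest units 12.
Shares after redistribution: Lindqvist 53,660.42 → $53,650; Ferraro 590,264.58 → $590,275.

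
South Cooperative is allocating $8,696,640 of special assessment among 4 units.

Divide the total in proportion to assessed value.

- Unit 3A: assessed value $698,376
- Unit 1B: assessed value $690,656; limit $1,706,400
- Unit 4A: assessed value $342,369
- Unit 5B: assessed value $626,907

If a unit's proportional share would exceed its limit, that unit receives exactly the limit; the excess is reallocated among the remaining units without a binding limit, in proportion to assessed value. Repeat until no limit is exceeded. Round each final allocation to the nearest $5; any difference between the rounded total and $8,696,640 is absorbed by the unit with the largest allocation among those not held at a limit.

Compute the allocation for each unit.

Assessed value total: 2,358,308.
Unconstrained shares: Unit 3A 2,575,373.81; Unit 1B 2,546,905.07; Unit 4A 1,262,540.75; Unit 5B 2,311,820.38.
Capped: Unit 1B ($1,706,400); remaining pool $6,990,240 reallocated over remaining assessed value 1,667,652.
Shares after redistribution: Unit 3A 2,927,358.86 → $2,927,360; Unit 4A 1,435,096.46 → $1,435,095; Unit 5B 2,627,784.69 → $2,627,785.

Unit 3A: $2,927,360; Unit 1B: $1,706,400; Unit 4A: $1,435,095; Unit 5B: $2,627,785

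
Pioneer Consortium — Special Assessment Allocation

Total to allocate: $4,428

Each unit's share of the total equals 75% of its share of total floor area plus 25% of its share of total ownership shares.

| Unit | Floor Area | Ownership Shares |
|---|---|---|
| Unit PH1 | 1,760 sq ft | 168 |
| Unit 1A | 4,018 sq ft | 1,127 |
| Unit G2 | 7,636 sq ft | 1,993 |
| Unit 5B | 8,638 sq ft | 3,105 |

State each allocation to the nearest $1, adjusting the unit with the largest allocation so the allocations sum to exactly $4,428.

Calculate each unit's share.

Unit PH1: $294 | Unit 1A: $800 | Unit G2: $1,495 | Unit 5B: $1,839

Totals — floor area 22,052, ownership shares 6,393.
Composite weights (75% floor area + 25% ownership shares): Unit PH1 0.0664; Unit 1A 0.1807; Unit G2 0.3376; Unit 5B 0.4152.
Unrounded shares: Unit PH1 294.14; Unit 1A 800.25; Unit G2 1,495.07; Unit 5B 1,838.53.
After rounding ($1): Unit PH1 $294; Unit 1A $800; Unit G2 $1,495; Unit 5B $1,839. Sum = $4,428.
Sum already equals the total — no adjustment.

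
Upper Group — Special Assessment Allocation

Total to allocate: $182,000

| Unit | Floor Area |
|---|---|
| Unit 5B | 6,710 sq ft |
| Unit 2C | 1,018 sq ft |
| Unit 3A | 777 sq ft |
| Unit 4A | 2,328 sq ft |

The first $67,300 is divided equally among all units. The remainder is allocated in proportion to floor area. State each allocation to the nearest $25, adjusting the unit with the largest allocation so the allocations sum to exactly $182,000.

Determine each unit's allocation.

First tranche $67,300 split equally: $16,825 each.
Remainder $114,700 by floor area (total 10,833): Unit 5B 71,045.60 → $71,050; Unit 2C 10,778.60 → $10,775; Unit 3A 8,226.89 → $8,225; Unit 4A 24,648.91 → $24,650.
Totals: Unit 5B $16,825 + $71,050 = $87,875; Unit 2C $16,825 + $10,775 = $27,600; Unit 3A $16,825 + $8,225 = $25,050; Unit 4A $16,825 + $24,650 = $41,475.

Unit 5B: $87,875; Unit 2C: $27,600; Unit 3A: $25,050; Unit 4A: $41,475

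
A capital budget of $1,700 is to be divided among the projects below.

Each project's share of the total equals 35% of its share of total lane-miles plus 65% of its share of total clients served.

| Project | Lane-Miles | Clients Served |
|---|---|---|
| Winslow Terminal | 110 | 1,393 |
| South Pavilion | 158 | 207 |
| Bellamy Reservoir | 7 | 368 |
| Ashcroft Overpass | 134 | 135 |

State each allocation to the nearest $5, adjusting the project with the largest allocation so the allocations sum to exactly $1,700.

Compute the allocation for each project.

Winslow Terminal: $890 · South Pavilion: $340 · Bellamy Reservoir: $205 · Ashcroft Overpass: $265

Lane-miles total 409; clients served total 2,103.
Composite weights (35% lane-miles + 65% clients served): Winslow Terminal 0.5247; South Pavilion 0.1992; Bellamy Reservoir 0.1197; Ashcroft Overpass 0.1564.
Proportional shares: Winslow Terminal 891.96; South Pavilion 338.62; Bellamy Reservoir 203.55; Ashcroft Overpass 265.87.
Rounded to nearest $5: Winslow Terminal $890; South Pavilion $340; Bellamy Reservoir $205; Ashcroft Overpass $265. Sum = $1,700.
Sum already equals the total — no adjustment.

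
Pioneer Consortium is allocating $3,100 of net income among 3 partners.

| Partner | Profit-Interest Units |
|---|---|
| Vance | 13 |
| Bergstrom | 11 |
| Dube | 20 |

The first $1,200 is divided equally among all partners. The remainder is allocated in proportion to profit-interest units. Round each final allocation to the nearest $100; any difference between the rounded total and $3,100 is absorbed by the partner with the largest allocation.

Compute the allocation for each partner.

Vance: $1,000 · Bergstrom: $900 · Dube: $1,200

$1,200 shared equally gives $400 per partner.
Remainder $1,900 by profit-interest units (total 44): Vance 561.36 → $600; Bergstrom 475.00 → $500; Dube 863.64 → $900.
Rounding difference −$100 on remainder applied to Dube.
Totals: Vance $400 + $600 = $1,000; Bergstrom $400 + $500 = $900; Dube $400 + $800 = $1,200.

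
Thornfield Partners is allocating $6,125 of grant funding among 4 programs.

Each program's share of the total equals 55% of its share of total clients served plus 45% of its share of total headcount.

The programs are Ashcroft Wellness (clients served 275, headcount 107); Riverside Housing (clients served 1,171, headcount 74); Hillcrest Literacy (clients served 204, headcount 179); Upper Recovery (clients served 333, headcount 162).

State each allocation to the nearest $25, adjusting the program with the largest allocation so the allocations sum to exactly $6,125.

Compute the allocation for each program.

Clients served total 1,983; headcount total 522.
Composite weights (55% clients served + 45% headcount): Ashcroft Wellness 0.1685; Riverside Housing 0.3886; Hillcrest Literacy 0.2109; Upper Recovery 0.2320.
Proportional shares: Ashcroft Wellness 1,032.15; Riverside Housing 2,380.05; Hillcrest Literacy 1,291.71; Upper Recovery 1,421.09.
Rounded to nearest $25: Ashcroft Wellness $1,025; Riverside Housing $2,375; Hillcrest Literacy $1,300; Upper Recovery $1,425. Sum = $6,125.
Sum already equals the total — no adjustment.

Ashcroft Wellness: $1,025 | Riverside Housing: $2,375 | Hillcrest Literacy: $1,300 | Upper Recovery: $1,425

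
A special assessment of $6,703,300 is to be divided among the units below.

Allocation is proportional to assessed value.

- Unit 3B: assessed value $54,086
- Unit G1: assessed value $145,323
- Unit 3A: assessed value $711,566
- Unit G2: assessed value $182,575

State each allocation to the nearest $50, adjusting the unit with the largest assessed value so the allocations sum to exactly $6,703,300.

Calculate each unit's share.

Unit 3B: $331,550 | Unit G1: $890,800 | Unit 3A: $4,361,800 | Unit G2: $1,119,150

Total assessed value = 54,086 + 145,323 + 711,566 + 182,575 = 1,093,550.
Proportional shares: Unit 3B 331,539.19; Unit G1 890,808.53; Unit 3A 4,361,794.49; Unit G2 1,119,157.79.
After rounding ($50): Unit 3B $331,550; Unit G1 $890,800; Unit 3A $4,361,800; Unit G2 $1,119,150. Sum = $6,703,300.
Sum already equals the total — no adjustment.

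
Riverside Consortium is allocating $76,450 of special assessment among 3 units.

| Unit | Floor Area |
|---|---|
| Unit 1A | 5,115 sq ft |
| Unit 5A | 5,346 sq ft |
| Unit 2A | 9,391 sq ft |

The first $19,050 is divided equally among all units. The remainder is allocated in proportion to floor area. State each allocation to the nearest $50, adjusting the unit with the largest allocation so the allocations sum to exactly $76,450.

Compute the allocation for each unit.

$19,050 shared equally gives $6,350 per unit.
Remainder $57,400 by floor area (total 19,852): Unit 1A 14,789.49 → $14,800; Unit 5A 15,457.40 → $15,450; Unit 2A 27,153.10 → $27,150.
Totals: Unit 1A $6,350 + $14,800 = $21,150; Unit 5A $6,350 + $15,450 = $21,800; Unit 2A $6,350 + $27,150 = $33,500.

Unit 1A: $21,150 | Unit 5A: $21,800 | Unit 2A: $33,500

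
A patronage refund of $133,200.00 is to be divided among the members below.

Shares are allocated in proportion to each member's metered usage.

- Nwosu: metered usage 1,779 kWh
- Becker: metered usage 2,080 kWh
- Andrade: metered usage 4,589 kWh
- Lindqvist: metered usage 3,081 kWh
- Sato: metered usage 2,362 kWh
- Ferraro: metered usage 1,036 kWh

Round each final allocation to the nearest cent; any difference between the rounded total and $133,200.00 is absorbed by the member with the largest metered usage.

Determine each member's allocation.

Metered usage total: 1,779 + 2,080 + 4,589 + 3,081 + 2,362 + 1,036 = 14,927.
Pro-rata amounts: Nwosu 15,874.7772; Becker 18,560.7289; Andrade 40,949.6081; Lindqvist 27,493.0797; Sato 21,077.1354; Ferraro 9,244.6707.
After rounding (cent): Nwosu $15,874.78; Becker $18,560.73; Andrade $40,949.61; Lindqvist $27,493.08; Sato $21,077.14; Ferraro $9,244.67. Sum = $133,200.01.
Difference $133,200.00 − $133,200.01 = −$0.01 applied to largest metered usage (Andrade): Andrade becomes $40,949.60.

Nwosu: $15,874.78 | Becker: $18,560.73 | Andrade: $40,949.60 | Lindqvist: $27,493.08 | Sato: $21,077.14 | Ferraro: $9,244.67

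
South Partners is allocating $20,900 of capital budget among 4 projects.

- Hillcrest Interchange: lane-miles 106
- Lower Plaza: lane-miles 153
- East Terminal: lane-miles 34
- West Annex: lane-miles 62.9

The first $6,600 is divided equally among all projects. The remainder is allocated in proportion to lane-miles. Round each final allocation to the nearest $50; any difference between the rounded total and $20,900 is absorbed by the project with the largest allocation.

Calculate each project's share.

First tranche $6,600 split equally: $1,650 each.
Remainder $14,300 by lane-miles (total 355.9): Hillcrest Interchange 4,259.06 → $4,250; Lower Plaza 6,147.51 → $6,150; East Terminal 1,366.11 → $1,350; West Annex 2,527.31 → $2,550.
Totals: Hillcrest Interchange $1,650 + $4,250 = $5,900; Lower Plaza $1,650 + $6,150 = $7,800; East Terminal $1,650 + $1,350 = $3,000; West Annex $1,650 + $2,550 = $4,200.

Hillcrest Interchange: $5,900 | Lower Plaza: $7,800 | East Terminal: $3,000 | West Annex: $4,200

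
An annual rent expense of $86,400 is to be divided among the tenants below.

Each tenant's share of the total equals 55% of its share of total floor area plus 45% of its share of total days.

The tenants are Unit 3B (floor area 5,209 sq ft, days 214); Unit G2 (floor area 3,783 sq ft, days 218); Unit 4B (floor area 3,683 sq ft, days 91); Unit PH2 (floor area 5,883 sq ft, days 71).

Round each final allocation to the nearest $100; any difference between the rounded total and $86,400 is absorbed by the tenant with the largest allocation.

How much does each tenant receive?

Totals — floor area 18,558, days 594.
Composite weights (55% floor area + 45% days): Unit 3B 0.3165; Unit G2 0.2773; Unit 4B 0.1781; Unit PH2 0.2281.
Raw shares: Unit 3B 27,345.55; Unit G2 23,955.92; Unit 4B 15,387.13; Unit PH2 19,711.40.
After rounding ($100): Unit 3B $27,300; Unit G2 $24,000; Unit 4B $15,400; Unit PH2 $19,700. Sum = $86,400.
Rounded total matches; no reconciliation needed.

Unit 3B: $27,300 · Unit G2: $24,000 · Unit 4B: $15,400 · Unit PH2: $19,700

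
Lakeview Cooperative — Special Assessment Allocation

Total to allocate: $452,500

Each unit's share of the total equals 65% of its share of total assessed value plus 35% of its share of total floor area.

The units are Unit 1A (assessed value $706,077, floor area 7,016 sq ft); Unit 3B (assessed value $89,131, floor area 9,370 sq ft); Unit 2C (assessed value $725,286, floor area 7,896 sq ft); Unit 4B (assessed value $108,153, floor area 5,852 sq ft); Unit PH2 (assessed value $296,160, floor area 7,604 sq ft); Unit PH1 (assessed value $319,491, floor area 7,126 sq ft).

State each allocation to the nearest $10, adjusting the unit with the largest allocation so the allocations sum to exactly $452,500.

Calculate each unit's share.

Unit 1A: $117,300 · Unit 3B: $44,760 · Unit 2C: $122,920 · Unit 4B: $34,830 · Unit PH2: $65,660 · Unit PH1: $67,030

Assessed value total 2,244,298; floor area total 44,864.
Composite weights (65% assessed value + 35% floor area): Unit 1A 0.2592; Unit 3B 0.0989; Unit 2C 0.2717; Unit 4B 0.0770; Unit PH2 0.1451; Unit PH1 0.1481.
Pro-rata amounts: Unit 1A 117,301.73; Unit 3B 44,758.17; Unit 2C 122,925.65; Unit 4B 34,832.14; Unit PH2 65,656.04; Unit PH1 67,026.27.
After rounding ($10): Unit 1A $117,300; Unit 3B $44,760; Unit 2C $122,930; Unit 4B $34,830; Unit PH2 $65,660; Unit PH1 $67,030. Sum = $452,510.
Difference $452,500 − $452,510 = −$10 applied to largest allocation (Unit 2C): Unit 2C becomes $122,920.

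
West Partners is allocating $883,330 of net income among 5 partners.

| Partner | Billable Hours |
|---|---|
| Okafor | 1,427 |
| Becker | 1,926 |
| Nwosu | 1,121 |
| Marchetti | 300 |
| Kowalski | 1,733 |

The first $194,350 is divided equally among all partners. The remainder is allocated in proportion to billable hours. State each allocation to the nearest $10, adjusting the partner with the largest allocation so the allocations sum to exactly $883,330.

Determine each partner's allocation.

First tranche $194,350 split equally: $38,870 each.
Remainder $688,980 by billable hours (total 6,507): Okafor 151,094.89 → $151,090; Becker 203,930.46 → $203,930; Nwosu 118,694.73 → $118,690; Marchetti 31,764.87 → $31,760; Kowalski 183,495.06 → $183,500.
Rounding difference +$10 on remainder applied to Becker.
Totals: Okafor $38,870 + $151,090 = $189,960; Becker $38,870 + $203,940 = $242,810; Nwosu $38,870 + $118,690 = $157,560; Marchetti $38,870 + $31,760 = $70,630; Kowalski $38,870 + $183,500 = $222,370.

Okafor: $189,960 · Becker: $242,810 · Nwosu: $157,560 · Marchetti: $70,630 · Kowalski: $222,370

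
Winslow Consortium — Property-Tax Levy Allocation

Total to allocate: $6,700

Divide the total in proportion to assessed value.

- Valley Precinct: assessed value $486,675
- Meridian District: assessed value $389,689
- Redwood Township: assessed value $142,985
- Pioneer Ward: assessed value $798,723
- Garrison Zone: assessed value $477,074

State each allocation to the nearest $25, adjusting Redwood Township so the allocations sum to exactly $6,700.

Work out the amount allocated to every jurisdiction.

Valley Precinct: $1,425 | Meridian District: $1,150 | Redwood Township: $400 | Pioneer Ward: $2,325 | Garrison Zone: $1,400

Total assessed value = 2,295,146.
Proportional shares: Valley Precinct 486,675/2,295,146 × $6,700 = 1,420.70; Meridian District 389,689/2,295,146 × $6,700 = 1,137.58; Redwood Township 142,985/2,295,146 × $6,700 = 417.40; Pioneer Ward 798,723/2,295,146 × $6,700 = 2,331.64; Garrison Zone 477,074/2,295,146 × $6,700 = 1,392.68.
Rounded to nearest $25: Valley Precinct $1,425; Meridian District $1,150; Redwood Township $425; Pioneer Ward $2,325; Garrison Zone $1,400. Sum = $6,725.
Difference $6,700 − $6,725 = −$25 applied to Redwood Township: Redwood Township becomes $400.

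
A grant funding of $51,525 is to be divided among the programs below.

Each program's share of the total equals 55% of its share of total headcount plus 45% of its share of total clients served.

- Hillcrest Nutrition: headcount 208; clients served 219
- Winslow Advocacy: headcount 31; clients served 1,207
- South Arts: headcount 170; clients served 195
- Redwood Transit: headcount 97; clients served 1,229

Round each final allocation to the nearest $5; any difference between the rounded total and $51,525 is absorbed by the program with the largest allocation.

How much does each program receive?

Hillcrest Nutrition: $13,430; Winslow Advocacy: $11,555; South Arts: $11,105; Redwood Transit: $15,435

Totals — headcount 506, clients served 2,850.
Blended shares (55% headcount + 45% clients served): Hillcrest Nutrition 0.2607; Winslow Advocacy 0.2243; South Arts 0.2156; Redwood Transit 0.2995.
Unrounded shares: Hillcrest Nutrition 13,430.81; Winslow Advocacy 11,555.75; South Arts 11,107.35; Redwood Transit 15,431.09.
Rounded to nearest $5: Hillcrest Nutrition $13,430; Winslow Advocacy $11,555; South Arts $11,105; Redwood Transit $15,430. Sum = $51,520.
Difference $51,525 − $51,520 = +$5 applied to largest allocation (Redwood Transit): Redwood Transit becomes $15,435.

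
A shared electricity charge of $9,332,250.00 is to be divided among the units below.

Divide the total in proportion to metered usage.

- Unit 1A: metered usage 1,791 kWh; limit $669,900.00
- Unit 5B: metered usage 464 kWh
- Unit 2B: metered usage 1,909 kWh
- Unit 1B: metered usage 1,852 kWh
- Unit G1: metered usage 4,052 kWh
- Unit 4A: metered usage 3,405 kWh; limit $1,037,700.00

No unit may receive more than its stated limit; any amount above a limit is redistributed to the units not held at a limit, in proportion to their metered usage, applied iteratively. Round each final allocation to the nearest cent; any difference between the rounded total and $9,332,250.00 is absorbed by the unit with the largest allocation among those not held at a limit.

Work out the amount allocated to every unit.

Unit 1A: $669,900.00 · Unit 5B: $427,429.94 · Unit 2B: $1,758,542.57 · Unit 1B: $1,706,035.01 · Unit G1: $3,732,642.48 · Unit 4A: $1,037,700.00

Metered usage total: 13,473.
Pro-rata shares before constraints: Unit 1A 1,240,559.6192; Unit 5B 321,395.6802; Unit 2B 1,322,293.8655; Unit 1B 1,282,812.0686; Unit G1 2,806,670.8974; Unit 4A 2,358,517.8691.
Held at cap: Unit 1A ($669,900.00), Unit 4A ($1,037,700.00); remaining pool $7,624,650.00 reallocated over remaining metered usage 8,277.
Remaining shares: Unit 5B 427,429.9384 → $427,429.94; Unit 2B 1,758,542.5698 → $1,758,542.57; Unit 1B 1,706,035.0127 → $1,706,035.01; Unit G1 3,732,642.4792 → $3,732,642.48.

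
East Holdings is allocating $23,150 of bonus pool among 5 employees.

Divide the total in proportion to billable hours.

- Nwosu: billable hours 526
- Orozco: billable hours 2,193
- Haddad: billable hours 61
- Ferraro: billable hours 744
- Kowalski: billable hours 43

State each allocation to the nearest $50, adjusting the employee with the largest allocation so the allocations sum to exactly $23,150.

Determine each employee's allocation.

Total billable hours = 3,567.
Raw shares: Nwosu 526/3,567 × $23,150 = 3,413.77; Orozco 2,193/3,567 × $23,150 = 14,232.67; Haddad 61/3,567 × $23,150 = 395.89; Ferraro 744/3,567 × $23,150 = 4,828.60; Kowalski 43/3,567 × $23,150 = 279.07.
After rounding ($50): Nwosu $3,400; Orozco $14,250; Haddad $400; Ferraro $4,850; Kowalski $300. Sum = $23,200.
Difference $23,150 − $23,200 = −$50 applied to largest allocation (Orozco): Orozco becomes $14,200.

Nwosu: $3,400; Orozco: $14,200; Haddad: $400; Ferraro: $4,850; Kowalski: $300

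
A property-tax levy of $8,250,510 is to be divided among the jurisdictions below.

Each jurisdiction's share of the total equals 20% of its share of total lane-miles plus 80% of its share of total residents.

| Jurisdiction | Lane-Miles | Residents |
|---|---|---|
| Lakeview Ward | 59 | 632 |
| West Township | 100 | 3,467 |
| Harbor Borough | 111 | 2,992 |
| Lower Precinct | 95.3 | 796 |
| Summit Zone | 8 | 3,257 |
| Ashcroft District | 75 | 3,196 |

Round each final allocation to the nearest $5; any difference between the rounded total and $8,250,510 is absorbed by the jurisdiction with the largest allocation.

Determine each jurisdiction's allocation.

Lakeview Ward: $508,065 · West Township: $1,963,865 · Harbor Borough: $1,785,725 · Lower Precinct: $717,165 · Summit Zone: $1,528,575 · Ashcroft District: $1,747,115

Totals — lane-miles 448.3, residents 14,340.
Blended shares (20% lane-miles + 80% residents): Lakeview Ward 0.0616; West Township 0.2380; Harbor Borough 0.2164; Lower Precinct 0.0869; Summit Zone 0.1853; Ashcroft District 0.2118.
Raw shares: Lakeview Ward 508,063.76; West Township 1,963,868.88; Harbor Borough 1,785,724.90; Lower Precinct 717,162.58; Summit Zone 1,528,576.71; Ashcroft District 1,747,113.17.
Rounded to nearest $5: Lakeview Ward $508,065; West Township $1,963,870; Harbor Borough $1,785,725; Lower Precinct $717,165; Summit Zone $1,528,575; Ashcroft District $1,747,115. Sum = $8,250,515.
Difference $8,250,510 − $8,250,515 = −$5 applied to largest allocation (West Township): West Township becomes $1,963,865.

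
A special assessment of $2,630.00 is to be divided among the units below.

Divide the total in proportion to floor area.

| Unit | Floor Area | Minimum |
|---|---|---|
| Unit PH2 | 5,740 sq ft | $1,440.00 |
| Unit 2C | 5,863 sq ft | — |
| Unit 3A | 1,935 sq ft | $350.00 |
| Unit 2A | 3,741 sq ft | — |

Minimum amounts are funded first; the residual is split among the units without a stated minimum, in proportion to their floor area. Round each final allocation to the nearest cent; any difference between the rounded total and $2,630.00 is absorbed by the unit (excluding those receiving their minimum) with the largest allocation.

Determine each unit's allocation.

Minimums first: Unit PH2 $1,440.00; Unit 3A $350.00. Balance $840.00.
Balance split over remaining floor area 9,604: Unit 2C 512.7988 → $512.80; Unit 2A 327.2012 → $327.20.

Unit PH2: $1,440.00 | Unit 2C: $512.80 | Unit 3A: $350.00 | Unit 2A: $327.20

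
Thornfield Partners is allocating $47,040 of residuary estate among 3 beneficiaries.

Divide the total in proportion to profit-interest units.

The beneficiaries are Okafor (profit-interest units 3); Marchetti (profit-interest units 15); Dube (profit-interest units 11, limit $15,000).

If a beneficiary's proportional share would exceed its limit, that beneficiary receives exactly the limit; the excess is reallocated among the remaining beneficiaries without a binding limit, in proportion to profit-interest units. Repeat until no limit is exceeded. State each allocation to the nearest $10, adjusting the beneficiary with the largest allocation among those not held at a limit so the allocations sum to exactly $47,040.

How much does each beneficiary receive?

Okafor: $5,340 · Marchetti: $26,700 · Dube: $15,000

Profit-interest units total: 29.
Pro-rata shares before constraints: Okafor 4,866.21; Marchetti 24,331.03; Dube 17,842.76.
Capped: Dube ($15,000); remaining pool $32,040 reallocated over remaining profit-interest units 18.
Redistributed shares: Okafor 5,340.00 → $5,340; Marchetti 26,700.00 → $26,700.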